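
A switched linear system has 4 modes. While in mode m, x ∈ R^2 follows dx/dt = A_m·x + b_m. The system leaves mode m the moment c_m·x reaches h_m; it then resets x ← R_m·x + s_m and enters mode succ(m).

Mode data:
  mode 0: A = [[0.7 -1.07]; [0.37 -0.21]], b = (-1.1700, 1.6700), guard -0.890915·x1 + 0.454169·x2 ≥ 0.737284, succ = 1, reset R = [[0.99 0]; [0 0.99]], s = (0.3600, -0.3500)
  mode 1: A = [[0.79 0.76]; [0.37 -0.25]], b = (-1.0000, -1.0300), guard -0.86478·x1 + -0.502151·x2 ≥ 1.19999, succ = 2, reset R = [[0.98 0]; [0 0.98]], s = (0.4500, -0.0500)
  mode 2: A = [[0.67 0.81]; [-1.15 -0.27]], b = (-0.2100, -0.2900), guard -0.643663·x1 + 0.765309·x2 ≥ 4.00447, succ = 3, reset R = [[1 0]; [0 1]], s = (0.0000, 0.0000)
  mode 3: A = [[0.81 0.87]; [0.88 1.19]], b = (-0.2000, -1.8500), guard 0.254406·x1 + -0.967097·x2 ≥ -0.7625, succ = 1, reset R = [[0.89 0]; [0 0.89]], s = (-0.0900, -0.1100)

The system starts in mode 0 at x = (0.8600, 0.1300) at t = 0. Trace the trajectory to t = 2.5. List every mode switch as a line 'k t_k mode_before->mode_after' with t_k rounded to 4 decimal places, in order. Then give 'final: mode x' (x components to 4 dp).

1 0.6523 0->1
2 1.8189 1->2
final: 2 -1.3672 0.0816

Mode 0: guard c·x = 0.7373 hit at Δt = 0.6523 (t = 0.6523), x⁻ = (-0.2024, 1.2263) → reset → x⁺ = (0.1596, 0.8641), jump to mode 1
Mode 1: guard c·x = 1.2000 hit at Δt = 1.1666 (t = 1.8189), x⁻ = (-1.0916, -0.5099) → reset → x⁺ = (-0.6197, -0.5497), jump to mode 2
Mode 2: flow for 0.6811 to horizon, guard not reached → x = (-1.3672, 0.0816)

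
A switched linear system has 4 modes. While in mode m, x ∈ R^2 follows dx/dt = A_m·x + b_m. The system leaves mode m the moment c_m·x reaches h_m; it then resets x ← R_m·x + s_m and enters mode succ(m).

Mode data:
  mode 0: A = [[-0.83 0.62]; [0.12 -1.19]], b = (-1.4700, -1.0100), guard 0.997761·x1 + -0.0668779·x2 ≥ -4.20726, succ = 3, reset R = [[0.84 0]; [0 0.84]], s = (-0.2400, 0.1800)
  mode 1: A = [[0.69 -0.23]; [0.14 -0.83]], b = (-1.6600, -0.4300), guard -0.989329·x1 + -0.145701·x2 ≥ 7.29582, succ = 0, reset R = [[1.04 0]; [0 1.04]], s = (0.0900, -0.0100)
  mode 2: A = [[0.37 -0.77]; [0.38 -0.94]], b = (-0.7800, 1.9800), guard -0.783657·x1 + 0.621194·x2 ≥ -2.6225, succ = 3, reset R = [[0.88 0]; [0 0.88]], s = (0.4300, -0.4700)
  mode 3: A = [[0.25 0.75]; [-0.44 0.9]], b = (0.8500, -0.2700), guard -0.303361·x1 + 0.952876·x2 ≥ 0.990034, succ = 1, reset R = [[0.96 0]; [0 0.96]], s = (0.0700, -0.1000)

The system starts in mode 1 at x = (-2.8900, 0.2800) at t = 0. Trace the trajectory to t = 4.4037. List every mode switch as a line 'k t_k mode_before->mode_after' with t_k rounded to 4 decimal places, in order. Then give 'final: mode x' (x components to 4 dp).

1 0.8811 1->0
2 2.1404 0->3
3 2.6964 3->1
4 3.3191 1->0
final: 0 -4.5932 -1.2549

Mode 1: guard c·x = 7.2958 hit at Δt = 0.8811 (t = 0.8811), x⁻ = (-7.2884, -0.5844) → reset → x⁺ = (-7.4900, -0.6178), jump to mode 0
Mode 0: guard c·x = -4.2073 hit at Δt = 1.2593 (t = 2.1404), x⁻ = (-4.2975, -1.2061) → reset → x⁺ = (-3.8499, -0.8331), jump to mode 3
Mode 3: guard c·x = 0.9900 hit at Δt = 0.5560 (t = 2.6964), x⁻ = (-4.1849, -0.2933) → reset → x⁺ = (-3.9475, -0.3816), jump to mode 1
Mode 1: guard c·x = 7.2958 hit at Δt = 0.6227 (t = 3.3191), x⁻ = (-7.2538, -0.8199) → reset → x⁺ = (-7.4539, -0.8627), jump to mode 0
Mode 0: flow for 1.0846 to horizon, guard not reached → x = (-4.5932, -1.2549)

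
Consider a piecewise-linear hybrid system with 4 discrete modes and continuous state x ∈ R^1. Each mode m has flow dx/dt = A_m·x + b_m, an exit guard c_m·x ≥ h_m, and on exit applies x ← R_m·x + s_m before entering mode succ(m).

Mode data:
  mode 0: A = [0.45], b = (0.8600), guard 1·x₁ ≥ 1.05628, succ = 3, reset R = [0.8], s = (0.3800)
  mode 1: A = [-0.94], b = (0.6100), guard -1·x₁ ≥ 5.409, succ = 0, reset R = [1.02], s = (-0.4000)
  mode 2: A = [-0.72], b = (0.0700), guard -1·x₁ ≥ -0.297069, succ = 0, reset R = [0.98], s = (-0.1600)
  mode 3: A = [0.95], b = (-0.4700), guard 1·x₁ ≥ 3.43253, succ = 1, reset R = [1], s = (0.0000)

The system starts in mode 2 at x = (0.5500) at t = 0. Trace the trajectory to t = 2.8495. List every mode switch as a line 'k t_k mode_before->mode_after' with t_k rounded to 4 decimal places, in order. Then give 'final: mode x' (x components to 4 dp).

Mode 2: guard c·x = -0.2971 hit at Δt = 1.1359 (t = 1.1359), x⁻ = (0.2971) → reset → x⁺ = (0.1311), jump to mode 0
Mode 0: guard c·x = 1.0563 hit at Δt = 0.8303 (t = 1.9662), x⁻ = (1.0563) → reset → x⁺ = (1.2250), jump to mode 3
Mode 3: flow for 0.8833 to horizon, guard not reached → x = (2.1849)

1 1.1359 2->0
2 1.9662 0->3
final: 3 2.1849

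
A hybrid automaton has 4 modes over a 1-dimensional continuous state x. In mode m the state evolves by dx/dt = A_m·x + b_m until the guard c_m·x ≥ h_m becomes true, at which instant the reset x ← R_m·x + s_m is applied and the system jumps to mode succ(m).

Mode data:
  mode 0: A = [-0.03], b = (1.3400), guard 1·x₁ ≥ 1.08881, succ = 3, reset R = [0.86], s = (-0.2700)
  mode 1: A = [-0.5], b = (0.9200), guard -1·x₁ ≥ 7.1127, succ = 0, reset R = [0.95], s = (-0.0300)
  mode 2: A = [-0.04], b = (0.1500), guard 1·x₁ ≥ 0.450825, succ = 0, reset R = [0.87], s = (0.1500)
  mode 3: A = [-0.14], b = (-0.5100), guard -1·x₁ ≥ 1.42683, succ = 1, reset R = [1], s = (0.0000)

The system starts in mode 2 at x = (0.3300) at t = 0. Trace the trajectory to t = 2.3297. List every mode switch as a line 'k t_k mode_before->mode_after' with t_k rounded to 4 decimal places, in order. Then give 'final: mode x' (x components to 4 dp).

1 0.8992 2->0
2 1.3147 0->3
final: 3 0.0956

Mode 2: guard c·x = 0.4508 hit at Δt = 0.8992 (t = 0.8992), x⁻ = (0.4508) → reset → x⁺ = (0.5422), jump to mode 0
Mode 0: guard c·x = 1.0888 hit at Δt = 0.4155 (t = 1.3147), x⁻ = (1.0888) → reset → x⁺ = (0.6664), jump to mode 3
Mode 3: flow for 1.0150 to horizon, guard not reached → x = (0.0956)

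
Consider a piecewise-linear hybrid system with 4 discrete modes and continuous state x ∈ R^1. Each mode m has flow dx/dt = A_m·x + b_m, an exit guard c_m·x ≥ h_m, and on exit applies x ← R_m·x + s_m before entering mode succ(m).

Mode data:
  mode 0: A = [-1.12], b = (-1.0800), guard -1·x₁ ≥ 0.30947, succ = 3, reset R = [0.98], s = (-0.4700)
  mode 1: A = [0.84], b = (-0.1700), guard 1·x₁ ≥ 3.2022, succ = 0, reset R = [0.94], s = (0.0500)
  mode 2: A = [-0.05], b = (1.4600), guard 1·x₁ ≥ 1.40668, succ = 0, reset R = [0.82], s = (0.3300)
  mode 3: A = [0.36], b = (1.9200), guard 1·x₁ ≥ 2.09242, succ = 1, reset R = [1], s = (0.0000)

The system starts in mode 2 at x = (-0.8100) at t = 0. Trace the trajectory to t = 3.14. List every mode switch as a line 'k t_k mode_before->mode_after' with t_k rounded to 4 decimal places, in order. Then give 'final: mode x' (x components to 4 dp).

Mode 2: guard c·x = 1.4067 hit at Δt = 1.5347 (t = 1.5347), x⁻ = (1.4067) → reset → x⁺ = (1.4835), jump to mode 0
Mode 0: guard c·x = 0.3095 hit at Δt = 1.1773 (t = 2.7120), x⁻ = (-0.3095) → reset → x⁺ = (-0.7733), jump to mode 3
Mode 3: flow for 0.4280 to horizon, guard not reached → x = (-0.0136)

1 1.5347 2->0
2 2.7120 0->3
final: 3 -0.0136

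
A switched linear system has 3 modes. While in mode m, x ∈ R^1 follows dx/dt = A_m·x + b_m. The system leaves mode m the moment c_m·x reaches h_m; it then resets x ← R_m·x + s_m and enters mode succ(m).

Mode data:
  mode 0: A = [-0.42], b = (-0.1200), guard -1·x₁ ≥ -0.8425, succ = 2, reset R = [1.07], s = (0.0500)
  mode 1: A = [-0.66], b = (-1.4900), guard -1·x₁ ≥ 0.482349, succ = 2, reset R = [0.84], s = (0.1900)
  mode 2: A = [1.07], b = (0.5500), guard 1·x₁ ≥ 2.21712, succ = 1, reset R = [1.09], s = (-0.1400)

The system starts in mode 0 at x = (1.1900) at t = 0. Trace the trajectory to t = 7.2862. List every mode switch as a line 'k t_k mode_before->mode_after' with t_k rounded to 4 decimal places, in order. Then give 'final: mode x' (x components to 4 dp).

1 0.6393 0->2
2 1.2211 2->1
3 2.6419 1->2
4 4.7097 2->1
5 6.1305 1->2
final: 2 0.5152

Mode 0: guard c·x = -0.8425 hit at Δt = 0.6393 (t = 0.6393), x⁻ = (0.8425) → reset → x⁺ = (0.9515), jump to mode 2
Mode 2: guard c·x = 2.2171 hit at Δt = 0.5818 (t = 1.2211), x⁻ = (2.2171) → reset → x⁺ = (2.2767), jump to mode 1
Mode 1: guard c·x = 0.4823 hit at Δt = 1.4208 (t = 2.6419), x⁻ = (-0.4823) → reset → x⁺ = (-0.2152), jump to mode 2
Mode 2: guard c·x = 2.2171 hit at Δt = 2.0678 (t = 4.7097), x⁻ = (2.2171) → reset → x⁺ = (2.2767), jump to mode 1
Mode 1: guard c·x = 0.4823 hit at Δt = 1.4208 (t = 6.1305), x⁻ = (-0.4823) → reset → x⁺ = (-0.2152), jump to mode 2
Mode 2: flow for 1.1557 to horizon, guard not reached → x = (0.5152)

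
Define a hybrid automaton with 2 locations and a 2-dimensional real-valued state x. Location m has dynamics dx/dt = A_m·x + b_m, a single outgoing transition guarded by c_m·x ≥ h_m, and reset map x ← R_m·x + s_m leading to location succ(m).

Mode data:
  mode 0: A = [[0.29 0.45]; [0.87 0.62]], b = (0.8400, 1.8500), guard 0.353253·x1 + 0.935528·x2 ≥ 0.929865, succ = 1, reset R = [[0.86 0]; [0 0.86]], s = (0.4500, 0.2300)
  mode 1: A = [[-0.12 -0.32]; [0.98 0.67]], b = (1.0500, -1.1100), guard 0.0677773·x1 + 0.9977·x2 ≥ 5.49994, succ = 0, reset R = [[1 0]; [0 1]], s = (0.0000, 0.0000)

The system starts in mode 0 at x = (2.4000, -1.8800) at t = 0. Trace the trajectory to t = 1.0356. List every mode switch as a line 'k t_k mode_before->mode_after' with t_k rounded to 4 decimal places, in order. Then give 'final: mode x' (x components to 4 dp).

Mode 0: guard c·x = 0.9299 hit at Δt = 0.5030 (t = 0.5030), x⁻ = (2.9662, -0.1261) → reset → x⁺ = (3.0009, 0.1216), jump to mode 1
Mode 1: flow for 0.5326 to horizon, guard not reached → x = (3.2359, 1.4272)

1 0.5030 0->1
final: 1 3.2359 1.4272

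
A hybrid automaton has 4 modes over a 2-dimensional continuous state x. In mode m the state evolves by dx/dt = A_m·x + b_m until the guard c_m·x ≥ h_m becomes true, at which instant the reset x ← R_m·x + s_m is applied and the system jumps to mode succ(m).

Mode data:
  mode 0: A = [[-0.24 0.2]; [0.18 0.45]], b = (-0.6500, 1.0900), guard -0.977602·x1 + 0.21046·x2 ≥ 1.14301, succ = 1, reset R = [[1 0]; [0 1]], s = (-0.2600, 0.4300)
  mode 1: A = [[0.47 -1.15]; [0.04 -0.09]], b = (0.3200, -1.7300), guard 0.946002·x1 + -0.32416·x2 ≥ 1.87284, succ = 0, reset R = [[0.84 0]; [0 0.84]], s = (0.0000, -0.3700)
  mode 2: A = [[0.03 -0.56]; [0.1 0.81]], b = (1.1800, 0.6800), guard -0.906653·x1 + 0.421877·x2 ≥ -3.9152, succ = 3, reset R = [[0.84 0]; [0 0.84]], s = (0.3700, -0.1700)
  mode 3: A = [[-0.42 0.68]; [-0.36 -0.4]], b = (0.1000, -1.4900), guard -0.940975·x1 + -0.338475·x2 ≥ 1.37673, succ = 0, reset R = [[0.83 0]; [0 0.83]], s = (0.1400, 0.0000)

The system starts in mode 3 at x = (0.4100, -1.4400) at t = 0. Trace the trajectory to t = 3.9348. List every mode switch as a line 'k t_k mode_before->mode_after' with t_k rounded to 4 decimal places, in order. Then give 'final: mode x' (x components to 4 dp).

Mode 3: guard c·x = 1.3767 hit at Δt = 1.0040 (t = 1.0040), x⁻ = (-0.6923, -2.1429) → reset → x⁺ = (-0.4346, -1.7786), jump to mode 0
Mode 0: guard c·x = 1.1430 hit at Δt = 1.4424 (t = 2.4464), x⁻ = (-1.5000, -1.5365) → reset → x⁺ = (-1.7600, -1.1065), jump to mode 1
Mode 1: guard c·x = 1.8728 hit at Δt = 1.1673 (t = 3.6137), x⁻ = (0.9709, -2.9441) → reset → x⁺ = (0.8156, -2.8431), jump to mode 0
Mode 0: flow for 0.3211 to horizon, guard not reached → x = (0.3777, -2.8712)

1 1.0040 3->0
2 2.4464 0->1
3 3.6137 1->0
final: 0 0.3777 -2.8712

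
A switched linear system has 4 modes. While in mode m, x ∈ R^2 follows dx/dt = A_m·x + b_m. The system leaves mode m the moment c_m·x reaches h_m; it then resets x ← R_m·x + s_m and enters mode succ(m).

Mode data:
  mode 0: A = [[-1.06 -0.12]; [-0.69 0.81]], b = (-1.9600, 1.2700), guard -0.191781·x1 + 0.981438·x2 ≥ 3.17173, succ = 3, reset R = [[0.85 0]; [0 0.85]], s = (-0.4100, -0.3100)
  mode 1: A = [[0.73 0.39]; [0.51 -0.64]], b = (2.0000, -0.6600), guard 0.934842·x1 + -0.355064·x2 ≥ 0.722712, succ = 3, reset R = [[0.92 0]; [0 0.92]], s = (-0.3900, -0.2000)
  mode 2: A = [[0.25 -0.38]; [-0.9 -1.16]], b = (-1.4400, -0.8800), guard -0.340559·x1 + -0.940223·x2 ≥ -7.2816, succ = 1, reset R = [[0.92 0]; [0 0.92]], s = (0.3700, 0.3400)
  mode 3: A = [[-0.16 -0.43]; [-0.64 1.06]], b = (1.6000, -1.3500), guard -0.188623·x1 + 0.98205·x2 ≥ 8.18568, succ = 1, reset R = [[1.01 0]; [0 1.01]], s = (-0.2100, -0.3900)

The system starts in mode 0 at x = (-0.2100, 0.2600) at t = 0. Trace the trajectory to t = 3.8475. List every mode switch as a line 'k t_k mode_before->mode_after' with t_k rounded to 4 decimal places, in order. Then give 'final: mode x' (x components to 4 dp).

Mode 0: guard c·x = 3.1717 hit at Δt = 0.9107 (t = 0.9107), x⁻ = (-1.3375, 2.9704) → reset → x⁺ = (-1.5469, 2.2148), jump to mode 3
Mode 3: guard c·x = 8.1857 hit at Δt = 1.3792 (t = 2.2899), x⁻ = (-1.6741, 8.0138) → reset → x⁺ = (-1.9009, 7.7039), jump to mode 1
Mode 1: guard c·x = 0.7227 hit at Δt = 0.9965 (t = 3.2864), x⁻ = (2.1679, 3.6723) → reset → x⁺ = (1.6044, 3.1785), jump to mode 3
Mode 3: flow for 0.5611 to horizon, guard not reached → x = (1.5106, 3.9529)

1 0.9107 0->3
2 2.2899 3->1
3 3.2864 1->3
final: 3 1.5106 3.9529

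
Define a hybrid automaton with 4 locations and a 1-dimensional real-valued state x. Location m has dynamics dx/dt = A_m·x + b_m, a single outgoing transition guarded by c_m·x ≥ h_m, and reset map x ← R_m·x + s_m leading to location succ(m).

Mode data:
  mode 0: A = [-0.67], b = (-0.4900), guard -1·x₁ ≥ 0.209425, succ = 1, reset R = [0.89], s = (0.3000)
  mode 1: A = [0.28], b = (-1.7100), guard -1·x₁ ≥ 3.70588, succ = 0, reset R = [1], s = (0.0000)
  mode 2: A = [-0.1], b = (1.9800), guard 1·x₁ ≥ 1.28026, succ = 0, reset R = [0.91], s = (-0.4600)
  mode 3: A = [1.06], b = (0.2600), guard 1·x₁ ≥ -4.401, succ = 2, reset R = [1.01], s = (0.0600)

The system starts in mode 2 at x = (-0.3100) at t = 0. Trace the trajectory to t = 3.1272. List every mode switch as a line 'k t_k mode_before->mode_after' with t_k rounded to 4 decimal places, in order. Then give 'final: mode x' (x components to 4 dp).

1 0.8238 2->0
2 2.3348 0->1
final: 1 -1.3752

Mode 2: guard c·x = 1.2803 hit at Δt = 0.8238 (t = 0.8238), x⁻ = (1.2803) → reset → x⁺ = (0.7050), jump to mode 0
Mode 0: guard c·x = 0.2094 hit at Δt = 1.5110 (t = 2.3348), x⁻ = (-0.2094) → reset → x⁺ = (0.1136), jump to mode 1
Mode 1: flow for 0.7924 to horizon, guard not reached → x = (-1.3752)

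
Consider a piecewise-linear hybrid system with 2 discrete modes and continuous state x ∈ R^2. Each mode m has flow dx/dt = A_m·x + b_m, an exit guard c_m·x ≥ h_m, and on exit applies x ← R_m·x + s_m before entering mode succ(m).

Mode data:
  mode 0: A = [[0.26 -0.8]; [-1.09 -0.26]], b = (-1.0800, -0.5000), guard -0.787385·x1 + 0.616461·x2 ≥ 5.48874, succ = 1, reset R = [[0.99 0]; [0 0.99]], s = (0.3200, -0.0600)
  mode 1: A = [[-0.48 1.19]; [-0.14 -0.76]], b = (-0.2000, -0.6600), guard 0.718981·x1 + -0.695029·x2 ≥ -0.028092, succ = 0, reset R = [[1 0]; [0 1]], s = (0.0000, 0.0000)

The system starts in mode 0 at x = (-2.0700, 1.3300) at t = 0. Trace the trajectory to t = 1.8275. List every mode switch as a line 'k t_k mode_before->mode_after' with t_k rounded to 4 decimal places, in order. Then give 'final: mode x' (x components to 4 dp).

Mode 0: guard c·x = 5.4887 hit at Δt = 0.7035 (t = 0.7035), x⁻ = (-4.5762, 3.0586) → reset → x⁺ = (-4.2104, 2.9680), jump to mode 1
Mode 1: flow for 1.1240 to horizon, guard not reached → x = (-0.7892, 0.9649)

1 0.7035 0->1
final: 1 -0.7892 0.9649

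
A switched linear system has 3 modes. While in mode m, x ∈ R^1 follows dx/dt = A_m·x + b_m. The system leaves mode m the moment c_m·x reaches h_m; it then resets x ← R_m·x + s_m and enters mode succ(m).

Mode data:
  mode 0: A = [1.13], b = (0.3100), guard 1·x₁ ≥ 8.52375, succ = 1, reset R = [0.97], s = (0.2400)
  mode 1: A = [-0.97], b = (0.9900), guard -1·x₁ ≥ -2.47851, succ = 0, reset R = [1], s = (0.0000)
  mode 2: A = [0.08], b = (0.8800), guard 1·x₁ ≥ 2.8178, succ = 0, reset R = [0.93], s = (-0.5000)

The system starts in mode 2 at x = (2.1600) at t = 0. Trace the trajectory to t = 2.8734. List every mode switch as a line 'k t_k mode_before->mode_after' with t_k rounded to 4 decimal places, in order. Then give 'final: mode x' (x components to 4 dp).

1 0.6097 2->0
2 1.7612 0->1
final: 1 3.5663

Mode 2: guard c·x = 2.8178 hit at Δt = 0.6097 (t = 0.6097), x⁻ = (2.8178) → reset → x⁺ = (2.1206), jump to mode 0
Mode 0: guard c·x = 8.5237 hit at Δt = 1.1515 (t = 1.7612), x⁻ = (8.5237) → reset → x⁺ = (8.5080), jump to mode 1
Mode 1: flow for 1.1122 to horizon, guard not reached → x = (3.5663)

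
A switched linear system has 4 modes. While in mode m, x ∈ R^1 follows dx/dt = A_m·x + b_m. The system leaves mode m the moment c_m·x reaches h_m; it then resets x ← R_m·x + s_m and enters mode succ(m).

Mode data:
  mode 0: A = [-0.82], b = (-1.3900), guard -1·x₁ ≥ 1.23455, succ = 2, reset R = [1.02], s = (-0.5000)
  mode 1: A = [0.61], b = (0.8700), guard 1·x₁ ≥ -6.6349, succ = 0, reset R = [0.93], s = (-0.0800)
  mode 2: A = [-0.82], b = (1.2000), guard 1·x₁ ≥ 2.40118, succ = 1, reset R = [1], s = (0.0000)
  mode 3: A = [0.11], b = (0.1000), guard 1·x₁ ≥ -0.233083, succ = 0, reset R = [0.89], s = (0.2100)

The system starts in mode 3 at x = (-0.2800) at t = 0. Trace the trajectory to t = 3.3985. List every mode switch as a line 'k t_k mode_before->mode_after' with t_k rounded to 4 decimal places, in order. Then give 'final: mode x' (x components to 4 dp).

Mode 3: guard c·x = -0.2331 hit at Δt = 0.6539 (t = 0.6539), x⁻ = (-0.2331) → reset → x⁺ = (0.0026), jump to mode 0
Mode 0: guard c·x = 1.2346 hit at Δt = 1.5909 (t = 2.2448), x⁻ = (-1.2346) → reset → x⁺ = (-1.7592), jump to mode 2
Mode 2: flow for 1.1537 to horizon, guard not reached → x = (0.2121)

1 0.6539 3->0
2 2.2448 0->2
final: 2 0.2121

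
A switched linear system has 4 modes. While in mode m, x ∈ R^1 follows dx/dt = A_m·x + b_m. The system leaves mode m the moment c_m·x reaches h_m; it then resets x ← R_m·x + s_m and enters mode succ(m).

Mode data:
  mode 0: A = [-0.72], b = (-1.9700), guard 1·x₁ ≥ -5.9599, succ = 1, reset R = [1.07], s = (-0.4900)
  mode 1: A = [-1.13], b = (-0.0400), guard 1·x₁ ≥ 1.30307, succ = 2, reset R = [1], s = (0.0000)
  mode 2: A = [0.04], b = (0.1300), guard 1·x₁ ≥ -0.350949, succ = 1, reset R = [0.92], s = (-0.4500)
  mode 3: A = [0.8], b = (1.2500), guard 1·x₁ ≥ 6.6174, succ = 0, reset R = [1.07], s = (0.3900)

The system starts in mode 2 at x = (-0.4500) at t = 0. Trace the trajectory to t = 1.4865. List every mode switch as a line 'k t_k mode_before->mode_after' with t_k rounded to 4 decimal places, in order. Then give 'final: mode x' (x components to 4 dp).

Mode 2: guard c·x = -0.3509 hit at Δt = 0.8691 (t = 0.8691), x⁻ = (-0.3509) → reset → x⁺ = (-0.7729), jump to mode 1
Mode 1: flow for 0.6174 to horizon, guard not reached → x = (-0.4025)

1 0.8691 2->1
final: 1 -0.4025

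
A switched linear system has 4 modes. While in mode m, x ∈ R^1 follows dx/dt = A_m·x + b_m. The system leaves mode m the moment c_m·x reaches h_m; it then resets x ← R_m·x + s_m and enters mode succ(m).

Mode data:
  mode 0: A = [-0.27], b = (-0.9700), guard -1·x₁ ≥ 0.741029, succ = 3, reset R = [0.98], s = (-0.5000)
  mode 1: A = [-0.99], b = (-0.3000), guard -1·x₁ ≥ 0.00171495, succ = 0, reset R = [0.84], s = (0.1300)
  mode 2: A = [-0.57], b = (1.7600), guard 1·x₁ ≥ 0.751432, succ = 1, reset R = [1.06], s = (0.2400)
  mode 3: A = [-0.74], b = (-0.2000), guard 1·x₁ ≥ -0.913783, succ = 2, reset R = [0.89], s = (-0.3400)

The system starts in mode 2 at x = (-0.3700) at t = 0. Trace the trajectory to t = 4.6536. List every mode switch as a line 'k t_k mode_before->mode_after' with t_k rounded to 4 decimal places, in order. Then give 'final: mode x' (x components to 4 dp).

1 0.6878 2->1
2 2.1948 1->0
3 3.1806 0->3
4 3.7154 3->2
final: 2 0.6033

Mode 2: guard c·x = 0.7514 hit at Δt = 0.6878 (t = 0.6878), x⁻ = (0.7514) → reset → x⁺ = (1.0365), jump to mode 1
Mode 1: guard c·x = 0.0017 hit at Δt = 1.5070 (t = 2.1948), x⁻ = (-0.0017) → reset → x⁺ = (0.1286), jump to mode 0
Mode 0: guard c·x = 0.7410 hit at Δt = 0.9858 (t = 3.1806), x⁻ = (-0.7410) → reset → x⁺ = (-1.2262), jump to mode 3
Mode 3: guard c·x = -0.9138 hit at Δt = 0.5348 (t = 3.7154), x⁻ = (-0.9138) → reset → x⁺ = (-1.1533), jump to mode 2
Mode 2: flow for 0.9382 to horizon, guard not reached → x = (0.6033)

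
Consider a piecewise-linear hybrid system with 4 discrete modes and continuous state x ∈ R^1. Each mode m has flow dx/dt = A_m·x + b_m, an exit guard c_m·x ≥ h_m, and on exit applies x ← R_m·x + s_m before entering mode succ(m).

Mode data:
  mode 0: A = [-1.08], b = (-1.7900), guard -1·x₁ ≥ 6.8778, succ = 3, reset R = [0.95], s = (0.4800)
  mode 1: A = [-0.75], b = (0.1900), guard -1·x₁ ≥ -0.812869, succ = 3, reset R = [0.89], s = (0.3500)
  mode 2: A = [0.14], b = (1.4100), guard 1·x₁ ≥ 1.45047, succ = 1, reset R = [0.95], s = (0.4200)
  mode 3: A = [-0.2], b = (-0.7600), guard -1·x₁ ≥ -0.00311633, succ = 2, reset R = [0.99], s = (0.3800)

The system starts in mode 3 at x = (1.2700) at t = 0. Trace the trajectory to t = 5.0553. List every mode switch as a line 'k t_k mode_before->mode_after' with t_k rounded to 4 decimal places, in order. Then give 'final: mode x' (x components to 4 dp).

Mode 3: guard c·x = -0.0031 hit at Δt = 1.4376 (t = 1.4376), x⁻ = (0.0031) → reset → x⁺ = (0.3831), jump to mode 2
Mode 2: guard c·x = 1.4505 hit at Δt = 0.6944 (t = 2.1320), x⁻ = (1.4505) → reset → x⁺ = (1.7979), jump to mode 1
Mode 1: guard c·x = -0.8129 hit at Δt = 1.3539 (t = 3.4859), x⁻ = (0.8129) → reset → x⁺ = (1.0735), jump to mode 3
Mode 3: guard c·x = -0.0031 hit at Δt = 1.2399 (t = 4.7258), x⁻ = (0.0031) → reset → x⁺ = (0.3831), jump to mode 2
Mode 2: flow for 0.3295 to horizon, guard not reached → x = (0.8766)

1 1.4376 3->2
2 2.1320 2->1
3 3.4859 1->3
4 4.7258 3->2
final: 2 0.8766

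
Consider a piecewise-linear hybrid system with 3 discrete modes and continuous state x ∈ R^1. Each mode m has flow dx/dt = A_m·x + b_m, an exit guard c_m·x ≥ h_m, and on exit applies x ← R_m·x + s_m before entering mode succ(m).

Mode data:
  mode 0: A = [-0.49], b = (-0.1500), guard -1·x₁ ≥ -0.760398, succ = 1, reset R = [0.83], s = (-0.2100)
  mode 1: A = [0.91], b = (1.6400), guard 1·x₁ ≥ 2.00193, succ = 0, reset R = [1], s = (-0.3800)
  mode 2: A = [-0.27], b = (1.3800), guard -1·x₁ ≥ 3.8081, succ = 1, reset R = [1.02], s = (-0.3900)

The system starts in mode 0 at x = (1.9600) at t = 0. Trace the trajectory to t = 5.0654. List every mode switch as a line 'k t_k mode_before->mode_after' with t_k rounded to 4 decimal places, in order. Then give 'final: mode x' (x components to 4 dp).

Mode 0: guard c·x = -0.7604 hit at Δt = 1.5381 (t = 1.5381), x⁻ = (0.7604) → reset → x⁺ = (0.4211), jump to mode 1
Mode 1: guard c·x = 2.0019 hit at Δt = 0.5902 (t = 2.1283), x⁻ = (2.0019) → reset → x⁺ = (1.6219), jump to mode 0
Mode 0: guard c·x = -0.7604 hit at Δt = 1.2084 (t = 3.3367), x⁻ = (0.7604) → reset → x⁺ = (0.4211), jump to mode 1
Mode 1: guard c·x = 2.0019 hit at Δt = 0.5902 (t = 3.9269), x⁻ = (2.0019) → reset → x⁺ = (1.6219), jump to mode 0
Mode 0: flow for 1.1385 to horizon, guard not reached → x = (0.7975)

1 1.5381 0->1
2 2.1283 1->0
3 3.3367 0->1
4 3.9269 1->0
final: 0 0.7975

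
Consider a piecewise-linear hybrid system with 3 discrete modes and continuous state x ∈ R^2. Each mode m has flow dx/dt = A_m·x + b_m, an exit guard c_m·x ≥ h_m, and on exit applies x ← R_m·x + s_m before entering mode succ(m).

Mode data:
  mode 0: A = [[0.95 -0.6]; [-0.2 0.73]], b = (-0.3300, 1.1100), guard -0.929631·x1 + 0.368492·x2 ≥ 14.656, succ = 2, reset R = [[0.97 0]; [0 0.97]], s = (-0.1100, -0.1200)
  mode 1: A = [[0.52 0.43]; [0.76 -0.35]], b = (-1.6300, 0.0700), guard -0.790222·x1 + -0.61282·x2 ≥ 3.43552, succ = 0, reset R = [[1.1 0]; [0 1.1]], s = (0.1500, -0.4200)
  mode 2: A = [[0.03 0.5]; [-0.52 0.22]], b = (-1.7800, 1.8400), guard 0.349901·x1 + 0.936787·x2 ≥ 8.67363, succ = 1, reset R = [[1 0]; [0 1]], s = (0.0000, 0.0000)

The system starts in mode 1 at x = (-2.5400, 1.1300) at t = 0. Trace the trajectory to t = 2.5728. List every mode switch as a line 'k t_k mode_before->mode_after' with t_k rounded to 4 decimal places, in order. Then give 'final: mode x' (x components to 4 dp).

1 0.5208 1->0
2 1.6670 0->2
final: 2 -12.6492 12.6931

Mode 1: guard c·x = 3.4355 hit at Δt = 0.5208 (t = 0.5208), x⁻ = (-4.1724, -0.2259) → reset → x⁺ = (-4.4396, -0.6685), jump to mode 0
Mode 0: guard c·x = 14.6560 hit at Δt = 1.1462 (t = 1.6670), x⁻ = (-14.4931, 3.2099) → reset → x⁺ = (-14.1683, 2.9936), jump to mode 2
Mode 2: flow for 0.9058 to horizon, guard not reached → x = (-12.6492, 12.6931)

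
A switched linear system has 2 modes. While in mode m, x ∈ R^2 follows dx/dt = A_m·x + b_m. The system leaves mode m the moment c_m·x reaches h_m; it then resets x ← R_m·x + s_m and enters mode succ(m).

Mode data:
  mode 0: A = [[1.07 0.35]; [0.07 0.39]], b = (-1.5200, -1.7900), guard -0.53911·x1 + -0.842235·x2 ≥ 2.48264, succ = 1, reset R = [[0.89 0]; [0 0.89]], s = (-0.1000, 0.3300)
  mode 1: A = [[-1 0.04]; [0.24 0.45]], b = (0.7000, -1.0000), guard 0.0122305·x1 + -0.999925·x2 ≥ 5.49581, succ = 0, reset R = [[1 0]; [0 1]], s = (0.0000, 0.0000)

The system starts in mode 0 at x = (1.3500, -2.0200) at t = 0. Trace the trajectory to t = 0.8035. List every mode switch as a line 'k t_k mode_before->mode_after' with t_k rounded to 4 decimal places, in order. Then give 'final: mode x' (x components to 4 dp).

Mode 0: guard c·x = 2.4826 hit at Δt = 0.4976 (t = 0.4976), x⁻ = (0.6973, -3.3940) → reset → x⁺ = (0.5206, -2.6907), jump to mode 1
Mode 1: flow for 0.3059 to horizon, guard not reached → x = (0.5358, -3.3741)

1 0.4976 0->1
final: 1 0.5358 -3.3741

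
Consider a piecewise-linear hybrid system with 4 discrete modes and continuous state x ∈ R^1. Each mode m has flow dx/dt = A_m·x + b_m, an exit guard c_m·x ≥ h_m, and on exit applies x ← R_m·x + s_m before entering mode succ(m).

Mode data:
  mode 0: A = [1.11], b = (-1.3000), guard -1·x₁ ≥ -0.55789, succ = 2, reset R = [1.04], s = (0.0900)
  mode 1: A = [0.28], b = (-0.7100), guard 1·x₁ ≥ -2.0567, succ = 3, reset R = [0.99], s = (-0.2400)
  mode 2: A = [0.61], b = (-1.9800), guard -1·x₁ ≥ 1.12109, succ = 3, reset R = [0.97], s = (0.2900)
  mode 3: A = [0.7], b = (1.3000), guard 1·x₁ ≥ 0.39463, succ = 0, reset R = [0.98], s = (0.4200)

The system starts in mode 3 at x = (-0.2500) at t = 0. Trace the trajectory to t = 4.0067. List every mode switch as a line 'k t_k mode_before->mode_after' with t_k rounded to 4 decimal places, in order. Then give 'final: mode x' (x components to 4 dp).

Mode 3: guard c·x = 0.3946 hit at Δt = 0.4818 (t = 0.4818), x⁻ = (0.3946) → reset → x⁺ = (0.8067), jump to mode 0
Mode 0: guard c·x = -0.5579 hit at Δt = 0.4689 (t = 0.9507), x⁻ = (0.5579) → reset → x⁺ = (0.6702), jump to mode 2
Mode 2: guard c·x = 1.1211 hit at Δt = 0.8655 (t = 1.8162), x⁻ = (-1.1211) → reset → x⁺ = (-0.7975), jump to mode 3
Mode 3: guard c·x = 0.3946 hit at Δt = 1.0768 (t = 2.8930), x⁻ = (0.3946) → reset → x⁺ = (0.8067), jump to mode 0
Mode 0: guard c·x = -0.5579 hit at Δt = 0.4689 (t = 3.3619), x⁻ = (0.5579) → reset → x⁺ = (0.6702), jump to mode 2
Mode 2: flow for 0.6448 to horizon, guard not reached → x = (-0.5711)

1 0.4818 3->0
2 0.9507 0->2
3 1.8162 2->3
4 2.8930 3->0
5 3.3619 0->2
final: 2 -0.5711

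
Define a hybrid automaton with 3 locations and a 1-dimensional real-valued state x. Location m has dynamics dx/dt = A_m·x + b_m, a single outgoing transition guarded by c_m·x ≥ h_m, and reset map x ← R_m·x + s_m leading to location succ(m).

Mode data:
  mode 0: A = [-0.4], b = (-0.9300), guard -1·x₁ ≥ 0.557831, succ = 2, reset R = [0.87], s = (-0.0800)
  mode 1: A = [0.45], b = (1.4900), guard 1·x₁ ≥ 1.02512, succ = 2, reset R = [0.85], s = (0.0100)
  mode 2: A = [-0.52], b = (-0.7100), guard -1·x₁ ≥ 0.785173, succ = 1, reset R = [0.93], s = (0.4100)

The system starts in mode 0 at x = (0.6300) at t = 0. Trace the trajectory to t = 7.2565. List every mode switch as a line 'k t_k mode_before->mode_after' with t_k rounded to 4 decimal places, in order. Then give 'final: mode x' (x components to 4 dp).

Mode 0: guard c·x = 0.5578 hit at Δt = 1.2853 (t = 1.2853), x⁻ = (-0.5578) → reset → x⁺ = (-0.5653), jump to mode 2
Mode 2: guard c·x = 0.7852 hit at Δt = 0.6179 (t = 1.9032), x⁻ = (-0.7852) → reset → x⁺ = (-0.3202), jump to mode 1
Mode 1: guard c·x = 1.0251 hit at Δt = 0.8254 (t = 2.7286), x⁻ = (1.0251) → reset → x⁺ = (0.8814), jump to mode 2
Mode 2: guard c·x = 0.7852 hit at Δt = 2.6035 (t = 5.3321), x⁻ = (-0.7852) → reset → x⁺ = (-0.3202), jump to mode 1
Mode 1: guard c·x = 1.0251 hit at Δt = 0.8254 (t = 6.1575), x⁻ = (1.0251) → reset → x⁺ = (0.8814), jump to mode 2
Mode 2: flow for 1.0990 to horizon, guard not reached → x = (-0.0966)

1 1.2853 0->2
2 1.9032 2->1
3 2.7286 1->2
4 5.3321 2->1
5 6.1575 1->2
final: 2 -0.0966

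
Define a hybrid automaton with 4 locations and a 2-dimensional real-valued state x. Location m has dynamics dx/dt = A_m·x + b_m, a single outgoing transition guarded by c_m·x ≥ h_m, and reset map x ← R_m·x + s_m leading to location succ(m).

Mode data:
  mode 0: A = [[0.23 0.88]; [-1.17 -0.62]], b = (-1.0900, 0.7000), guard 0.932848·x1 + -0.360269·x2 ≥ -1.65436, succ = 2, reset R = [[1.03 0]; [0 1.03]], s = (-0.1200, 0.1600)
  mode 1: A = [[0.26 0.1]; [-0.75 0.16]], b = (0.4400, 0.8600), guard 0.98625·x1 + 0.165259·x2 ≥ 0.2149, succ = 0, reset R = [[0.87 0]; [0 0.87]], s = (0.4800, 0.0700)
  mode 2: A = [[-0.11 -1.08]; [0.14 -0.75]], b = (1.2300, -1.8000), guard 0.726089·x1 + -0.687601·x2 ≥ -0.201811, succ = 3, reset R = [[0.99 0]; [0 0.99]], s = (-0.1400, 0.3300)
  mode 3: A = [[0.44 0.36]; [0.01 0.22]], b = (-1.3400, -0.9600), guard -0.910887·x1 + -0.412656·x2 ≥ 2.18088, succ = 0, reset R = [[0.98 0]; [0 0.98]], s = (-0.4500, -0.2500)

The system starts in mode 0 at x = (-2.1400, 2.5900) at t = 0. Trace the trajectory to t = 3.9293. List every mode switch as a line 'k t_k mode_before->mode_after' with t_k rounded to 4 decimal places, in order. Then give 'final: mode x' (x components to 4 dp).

1 1.2133 0->2
2 2.5334 2->3
3 3.1657 3->0
final: 0 -3.4456 2.0889

Mode 0: guard c·x = -1.6544 hit at Δt = 1.2133 (t = 1.2133), x⁻ = (-0.5576, 3.1481) → reset → x⁺ = (-0.6944, 3.4026), jump to mode 2
Mode 2: guard c·x = -0.2018 hit at Δt = 1.3201 (t = 2.5334), x⁻ = (-0.6293, -0.3710) → reset → x⁺ = (-0.7630, -0.0373), jump to mode 3
Mode 3: guard c·x = 2.1809 hit at Δt = 0.6323 (t = 3.1657), x⁻ = (-2.0756, -0.7034) → reset → x⁺ = (-2.4841, -0.9393), jump to mode 0
Mode 0: flow for 0.7636 to horizon, guard not reached → x = (-3.4456, 2.0889)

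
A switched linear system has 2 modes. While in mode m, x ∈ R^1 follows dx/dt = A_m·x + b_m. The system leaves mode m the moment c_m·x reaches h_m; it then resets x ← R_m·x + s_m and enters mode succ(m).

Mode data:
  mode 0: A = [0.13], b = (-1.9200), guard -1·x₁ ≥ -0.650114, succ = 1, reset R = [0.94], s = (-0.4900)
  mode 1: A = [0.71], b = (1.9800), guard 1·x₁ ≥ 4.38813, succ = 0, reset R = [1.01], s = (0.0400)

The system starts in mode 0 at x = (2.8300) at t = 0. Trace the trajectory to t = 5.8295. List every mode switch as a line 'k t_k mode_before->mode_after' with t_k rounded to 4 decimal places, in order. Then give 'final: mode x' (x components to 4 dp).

1 1.2900 0->1
2 2.5615 1->0
3 4.9896 0->1
final: 1 2.4938

Mode 0: guard c·x = -0.6501 hit at Δt = 1.2900 (t = 1.2900), x⁻ = (0.6501) → reset → x⁺ = (0.1211), jump to mode 1
Mode 1: guard c·x = 4.3881 hit at Δt = 1.2715 (t = 2.5615), x⁻ = (4.3881) → reset → x⁺ = (4.4720), jump to mode 0
Mode 0: guard c·x = -0.6501 hit at Δt = 2.4281 (t = 4.9896), x⁻ = (0.6501) → reset → x⁺ = (0.1211), jump to mode 1
Mode 1: flow for 0.8399 to horizon, guard not reached → x = (2.4938)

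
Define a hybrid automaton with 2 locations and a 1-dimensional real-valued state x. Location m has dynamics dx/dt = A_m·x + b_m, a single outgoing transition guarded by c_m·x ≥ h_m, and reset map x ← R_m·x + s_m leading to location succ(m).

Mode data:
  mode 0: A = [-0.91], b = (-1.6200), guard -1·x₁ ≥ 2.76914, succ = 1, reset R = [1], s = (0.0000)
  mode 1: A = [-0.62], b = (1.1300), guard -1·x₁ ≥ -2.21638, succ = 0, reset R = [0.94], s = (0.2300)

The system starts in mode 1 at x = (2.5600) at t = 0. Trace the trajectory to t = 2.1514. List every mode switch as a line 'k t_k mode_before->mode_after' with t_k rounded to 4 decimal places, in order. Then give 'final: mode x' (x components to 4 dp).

1 1.0118 1->0
final: 0 -0.3290

Mode 1: guard c·x = -2.2164 hit at Δt = 1.0118 (t = 1.0118), x⁻ = (2.2164) → reset → x⁺ = (2.3134), jump to mode 0
Mode 0: flow for 1.1396 to horizon, guard not reached → x = (-0.3290)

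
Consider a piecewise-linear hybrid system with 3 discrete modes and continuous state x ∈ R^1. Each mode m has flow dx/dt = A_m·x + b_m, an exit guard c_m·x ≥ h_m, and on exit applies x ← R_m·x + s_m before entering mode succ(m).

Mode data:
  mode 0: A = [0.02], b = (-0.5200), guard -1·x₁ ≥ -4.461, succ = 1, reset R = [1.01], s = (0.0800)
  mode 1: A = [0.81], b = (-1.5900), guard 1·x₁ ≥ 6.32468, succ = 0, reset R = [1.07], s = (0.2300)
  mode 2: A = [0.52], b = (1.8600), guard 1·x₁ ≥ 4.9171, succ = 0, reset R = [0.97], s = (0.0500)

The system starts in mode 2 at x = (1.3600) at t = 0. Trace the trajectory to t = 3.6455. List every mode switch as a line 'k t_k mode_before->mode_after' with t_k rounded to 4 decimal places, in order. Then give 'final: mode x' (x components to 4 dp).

1 1.0435 2->0
2 1.8829 0->1
3 2.5109 1->0
final: 0 6.5613

Mode 2: guard c·x = 4.9171 hit at Δt = 1.0435 (t = 1.0435), x⁻ = (4.9171) → reset → x⁺ = (4.8196), jump to mode 0
Mode 0: guard c·x = -4.4610 hit at Δt = 0.8394 (t = 1.8829), x⁻ = (4.4610) → reset → x⁺ = (4.5856), jump to mode 1
Mode 1: guard c·x = 6.3247 hit at Δt = 0.6280 (t = 2.5109), x⁻ = (6.3247) → reset → x⁺ = (6.9974), jump to mode 0
Mode 0: flow for 1.1346 to horizon, guard not reached → x = (6.5613)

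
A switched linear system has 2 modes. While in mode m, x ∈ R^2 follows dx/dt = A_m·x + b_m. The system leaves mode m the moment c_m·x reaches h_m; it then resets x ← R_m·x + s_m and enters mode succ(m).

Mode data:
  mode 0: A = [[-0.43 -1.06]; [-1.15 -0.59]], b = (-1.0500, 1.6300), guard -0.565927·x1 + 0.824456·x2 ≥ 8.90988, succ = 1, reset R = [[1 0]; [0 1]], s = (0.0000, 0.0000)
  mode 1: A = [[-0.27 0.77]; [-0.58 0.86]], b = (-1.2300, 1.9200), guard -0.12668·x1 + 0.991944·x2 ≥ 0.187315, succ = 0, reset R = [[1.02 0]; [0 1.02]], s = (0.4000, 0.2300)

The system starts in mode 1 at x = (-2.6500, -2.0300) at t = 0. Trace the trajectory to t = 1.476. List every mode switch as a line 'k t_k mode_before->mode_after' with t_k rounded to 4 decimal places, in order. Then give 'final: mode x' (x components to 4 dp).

1 0.6590 1->0
final: 0 -4.4510 3.7518

Mode 1: guard c·x = 0.1873 hit at Δt = 0.6590 (t = 0.6590), x⁻ = (-3.5331, -0.2624) → reset → x⁺ = (-3.2038, -0.0376), jump to mode 0
Mode 0: flow for 0.8170 to horizon, guard not reached → x = (-4.4510, 3.7518)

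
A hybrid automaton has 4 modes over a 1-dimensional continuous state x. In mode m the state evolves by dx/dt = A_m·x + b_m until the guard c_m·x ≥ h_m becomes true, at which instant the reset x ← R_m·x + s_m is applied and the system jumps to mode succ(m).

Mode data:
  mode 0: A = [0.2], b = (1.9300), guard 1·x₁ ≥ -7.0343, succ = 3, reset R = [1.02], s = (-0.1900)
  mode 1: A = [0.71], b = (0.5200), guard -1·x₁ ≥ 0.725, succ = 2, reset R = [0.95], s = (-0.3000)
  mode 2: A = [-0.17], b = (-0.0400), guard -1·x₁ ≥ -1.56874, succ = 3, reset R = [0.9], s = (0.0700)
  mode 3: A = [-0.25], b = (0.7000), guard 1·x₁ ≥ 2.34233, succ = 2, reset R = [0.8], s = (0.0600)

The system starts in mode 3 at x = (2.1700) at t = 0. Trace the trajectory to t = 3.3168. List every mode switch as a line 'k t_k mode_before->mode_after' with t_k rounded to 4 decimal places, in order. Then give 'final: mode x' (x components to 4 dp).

Mode 3: guard c·x = 2.3423 hit at Δt = 1.2783 (t = 1.2783), x⁻ = (2.3423) → reset → x⁺ = (1.9339), jump to mode 2
Mode 2: guard c·x = -1.5687 hit at Δt = 1.0842 (t = 2.3625), x⁻ = (1.5687) → reset → x⁺ = (1.4819), jump to mode 3
Mode 3: flow for 0.9543 to horizon, guard not reached → x = (1.7616)

1 1.2783 3->2
2 2.3625 2->3
final: 3 1.7616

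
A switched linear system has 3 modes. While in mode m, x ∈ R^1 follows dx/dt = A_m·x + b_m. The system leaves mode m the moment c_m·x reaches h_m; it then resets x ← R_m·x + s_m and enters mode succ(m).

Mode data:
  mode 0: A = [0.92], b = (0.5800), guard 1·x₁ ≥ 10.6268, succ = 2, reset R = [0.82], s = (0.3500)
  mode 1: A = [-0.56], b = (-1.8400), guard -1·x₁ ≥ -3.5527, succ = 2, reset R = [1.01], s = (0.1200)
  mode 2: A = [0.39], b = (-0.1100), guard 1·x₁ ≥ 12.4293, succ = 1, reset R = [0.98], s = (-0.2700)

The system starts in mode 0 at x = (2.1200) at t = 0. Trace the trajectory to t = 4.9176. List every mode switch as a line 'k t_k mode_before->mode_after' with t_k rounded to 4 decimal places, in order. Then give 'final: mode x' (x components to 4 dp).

1 1.5318 0->2
2 2.3636 2->1
3 3.7895 1->2
final: 2 5.6017

Mode 0: guard c·x = 10.6268 hit at Δt = 1.5318 (t = 1.5318), x⁻ = (10.6268) → reset → x⁺ = (9.0640), jump to mode 2
Mode 2: guard c·x = 12.4293 hit at Δt = 0.8318 (t = 2.3636), x⁻ = (12.4293) → reset → x⁺ = (11.9107), jump to mode 1
Mode 1: guard c·x = -3.5527 hit at Δt = 1.4259 (t = 3.7895), x⁻ = (3.5527) → reset → x⁺ = (3.7082), jump to mode 2
Mode 2: flow for 1.1281 to horizon, guard not reached → x = (5.6017)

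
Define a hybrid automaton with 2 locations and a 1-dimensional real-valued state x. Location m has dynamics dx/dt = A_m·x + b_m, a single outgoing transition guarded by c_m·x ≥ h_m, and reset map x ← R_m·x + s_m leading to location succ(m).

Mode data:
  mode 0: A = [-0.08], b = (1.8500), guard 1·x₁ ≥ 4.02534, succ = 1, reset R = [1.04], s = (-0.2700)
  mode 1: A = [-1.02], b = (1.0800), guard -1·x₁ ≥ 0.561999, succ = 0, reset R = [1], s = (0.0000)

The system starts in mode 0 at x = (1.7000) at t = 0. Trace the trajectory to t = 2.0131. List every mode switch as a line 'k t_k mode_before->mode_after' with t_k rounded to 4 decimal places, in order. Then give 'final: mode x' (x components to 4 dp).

Mode 0: guard c·x = 4.0253 hit at Δt = 1.4361 (t = 1.4361), x⁻ = (4.0253) → reset → x⁺ = (3.9164), jump to mode 1
Mode 1: flow for 0.5770 to horizon, guard not reached → x = (2.6451)

1 1.4361 0->1
final: 1 2.6451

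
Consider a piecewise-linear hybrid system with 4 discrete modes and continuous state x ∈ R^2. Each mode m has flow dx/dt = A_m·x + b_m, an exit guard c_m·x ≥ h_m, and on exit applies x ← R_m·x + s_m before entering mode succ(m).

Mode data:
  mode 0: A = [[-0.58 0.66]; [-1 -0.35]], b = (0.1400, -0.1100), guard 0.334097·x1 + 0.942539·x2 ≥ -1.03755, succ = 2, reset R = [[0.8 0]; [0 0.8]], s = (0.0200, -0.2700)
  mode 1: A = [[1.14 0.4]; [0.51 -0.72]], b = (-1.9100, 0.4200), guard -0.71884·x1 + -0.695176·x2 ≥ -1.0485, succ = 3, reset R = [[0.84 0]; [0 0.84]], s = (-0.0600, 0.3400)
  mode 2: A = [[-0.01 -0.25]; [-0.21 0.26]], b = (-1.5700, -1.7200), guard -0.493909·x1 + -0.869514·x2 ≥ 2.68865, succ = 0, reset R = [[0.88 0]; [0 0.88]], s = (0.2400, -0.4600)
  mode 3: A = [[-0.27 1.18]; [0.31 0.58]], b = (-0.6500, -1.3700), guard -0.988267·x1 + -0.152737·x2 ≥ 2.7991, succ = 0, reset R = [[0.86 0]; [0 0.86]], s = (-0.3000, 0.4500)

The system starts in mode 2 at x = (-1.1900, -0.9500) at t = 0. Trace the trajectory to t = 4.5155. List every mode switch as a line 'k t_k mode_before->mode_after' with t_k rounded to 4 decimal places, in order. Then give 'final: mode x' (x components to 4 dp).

1 0.5985 2->0
2 1.4739 0->2
3 2.1767 2->0
4 3.0445 0->2
5 3.7473 2->0
final: 0 -1.4177 -0.7628

Mode 2: guard c·x = 2.6886 hit at Δt = 0.5985 (t = 0.5985), x⁻ = (-1.8996, -2.0131) → reset → x⁺ = (-1.4316, -2.2315), jump to mode 0
Mode 0: guard c·x = -1.0375 hit at Δt = 0.8754 (t = 1.4739), x⁻ = (-1.3588, -0.6191) → reset → x⁺ = (-1.0671, -0.7653), jump to mode 2
Mode 2: guard c·x = 2.6886 hit at Δt = 0.7028 (t = 2.1767), x⁻ = (-1.9182, -2.0025) → reset → x⁺ = (-1.4480, -2.2222), jump to mode 0
Mode 0: guard c·x = -1.0375 hit at Δt = 0.8678 (t = 3.0445), x⁻ = (-1.3669, -0.6163) → reset → x⁺ = (-1.0735, -0.7630), jump to mode 2
Mode 2: guard c·x = 2.6886 hit at Δt = 0.7028 (t = 3.7473), x⁻ = (-1.9251, -1.9986) → reset → x⁺ = (-1.4541, -2.2188), jump to mode 0
Mode 0: flow for 0.7682 to horizon, guard not reached → x = (-1.4177, -0.7628)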